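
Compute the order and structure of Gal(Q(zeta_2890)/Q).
|Gal(Q(zeta_2890)/Q)| = phi(2890) = 1088; group ≅ (Z/2890Z)^* ≅ Z/4Z × Z/272Z

The n-th cyclotomic polynomial Φ_2890(x) is the minimal polynomial of zeta_2890 over Q and has degree phi(2890) = 1088. So Q(zeta_2890) is a degree-1088 Galois extension with Galois group (Z/2890Z)^*. By CRT, (Z/2890Z)^* ≅ (Z/2Z)^* × (Z/5Z)^* × (Z/289Z)^*. Each prime-power unit group is (Z/2Z)^* ≅ trivial group (order 1); (Z/5Z)^* ≅ Z/4Z; (Z/289Z)^* ≅ Z/272Z. Hence Gal(Q(zeta_2890)/Q) ≅ Z/4Z × Z/272Z.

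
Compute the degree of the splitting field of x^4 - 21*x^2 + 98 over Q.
[K:Q] = 4

f factors as (x^2 - 14)(x^2 - 7); the splitting field is K = Q(sqrt(14), sqrt(7)). Since 14, 7, and 98 are all non-squares in Q, the three subfields Q(sqrt(14)), Q(sqrt(7)), Q(sqrt(98)) are distinct degree-2 extensions, so [K:Q] = 4 (Klein four Galois group).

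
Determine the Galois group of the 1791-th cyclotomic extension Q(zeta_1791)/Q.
|Gal(Q(zeta_1791)/Q)| = phi(1791) = 1188; group ≅ (Z/1791Z)^* ≅ Z/6Z × Z/198Z

The n-th cyclotomic polynomial Φ_1791(x) is the minimal polynomial of zeta_1791 over Q and has degree phi(1791) = 1188. So Q(zeta_1791) is a degree-1188 Galois extension with Galois group (Z/1791Z)^*. By CRT, (Z/1791Z)^* ≅ (Z/9Z)^* × (Z/199Z)^*. Each prime-power unit group is (Z/9Z)^* ≅ Z/6Z; (Z/199Z)^* ≅ Z/198Z. Hence Gal(Q(zeta_1791)/Q) ≅ Z/6Z × Z/198Z.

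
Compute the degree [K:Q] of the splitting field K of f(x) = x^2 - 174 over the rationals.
[K:Q] = 2

The polynomial x^2 - 174 is irreducible over Q since 174 is not a perfect square. Its splitting field is Q(sqrt(174)), which has degree 2 over Q.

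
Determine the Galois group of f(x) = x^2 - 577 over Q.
Gal(K/Q) = Z/2Z (cyclic of order 2)

x^2 - 577 is irreducible over Q since 577 is not a rational square. The splitting field Q(sqrt(577)) has degree 2 over Q, and its unique nontrivial automorphism is sqrt(577) ↦ -sqrt(577). Hence Gal(Q(sqrt(577))/Q) = Z/2Z.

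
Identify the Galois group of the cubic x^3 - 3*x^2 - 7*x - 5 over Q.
Gal(K/Q) = S_3 (symmetric group of order 6)

Compute the discriminant of x^3 + (-3)*x^2 + (-7)*x + (-5): Δ = -1292. Since Δ is not a rational square, the Galois group is not contained in A_3; it must be the full S_3 (irreducibility of the cubic rules out anything smaller).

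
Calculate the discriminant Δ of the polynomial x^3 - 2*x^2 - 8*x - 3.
Δ = 1101

For x^3 + a x^2 + b x + c the discriminant is Δ = 18 a b c - 4 a^3 c + a^2 b^2 - 4 b^3 - 27 c^2.
Plug a = -2, b = -8, c = -3:
  18*(-2)*(-8)*(-3) - 4*(-2)^3*(-3) + (-2)^2*(-8)^2 - 4*(-8)^3 - 27*(-3)^2
  = -864 + (-96) + 256 + (2048) + (-243)
  = 1101.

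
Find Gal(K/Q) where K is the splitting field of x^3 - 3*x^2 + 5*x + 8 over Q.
Gal(K/Q) = S_3 (symmetric group of order 6)

Compute the discriminant of x^3 + (-3)*x^2 + (5)*x + (8): Δ = -3299. Since Δ is not a rational square, the Galois group is not contained in A_3; it must be the full S_3 (irreducibility of the cubic rules out anything smaller).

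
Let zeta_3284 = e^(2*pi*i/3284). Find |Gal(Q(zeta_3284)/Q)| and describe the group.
|Gal(Q(zeta_3284)/Q)| = phi(3284) = 1640; group ≅ (Z/3284Z)^* ≅ Z/2Z × Z/820Z

The n-th cyclotomic polynomial Φ_3284(x) is the minimal polynomial of zeta_3284 over Q and has degree phi(3284) = 1640. So Q(zeta_3284) is a degree-1640 Galois extension with Galois group (Z/3284Z)^*. By CRT, (Z/3284Z)^* ≅ (Z/4Z)^* × (Z/821Z)^*. Each prime-power unit group is (Z/4Z)^* ≅ Z/2Z; (Z/821Z)^* ≅ Z/820Z. Hence Gal(Q(zeta_3284)/Q) ≅ Z/2Z × Z/820Z.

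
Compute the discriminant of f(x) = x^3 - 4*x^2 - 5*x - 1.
Δ = 257

For x^3 + a x^2 + b x + c the discriminant is Δ = 18 a b c - 4 a^3 c + a^2 b^2 - 4 b^3 - 27 c^2.
Plug a = -4, b = -5, c = -1:
  18*(-4)*(-5)*(-1) - 4*(-4)^3*(-1) + (-4)^2*(-5)^2 - 4*(-5)^3 - 27*(-1)^2
  = -360 + (-256) + 400 + (500) + (-27)
  = 257.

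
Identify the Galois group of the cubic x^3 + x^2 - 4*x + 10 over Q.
Gal(K/Q) = S_3 (symmetric group of order 6)

Compute the discriminant of x^3 + (1)*x^2 + (-4)*x + (10): Δ = -3188. Since Δ is not a rational square, the Galois group is not contained in A_3; it must be the full S_3 (irreducibility of the cubic rules out anything smaller).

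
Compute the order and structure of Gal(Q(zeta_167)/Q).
|Gal(Q(zeta_167)/Q)| = phi(167) = 166; group ≅ (Z/167Z)^* ≅ Z/166Z

The n-th cyclotomic polynomial Φ_167(x) is the minimal polynomial of zeta_167 over Q and has degree phi(167) = 166. So Q(zeta_167) is a degree-166 Galois extension with Galois group (Z/167Z)^*. (Z/167Z)^* is cyclic since 167 is an odd prime power (or 4). Hence Gal(Q(zeta_167)/Q) ≅ Z/166Z.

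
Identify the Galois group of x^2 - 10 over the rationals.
Gal(K/Q) = Z/2Z (cyclic of order 2)

x^2 - 10 is irreducible over Q since 10 is not a rational square. The splitting field Q(sqrt(10)) has degree 2 over Q, and its unique nontrivial automorphism is sqrt(10) ↦ -sqrt(10). Hence Gal(Q(sqrt(10))/Q) = Z/2Z.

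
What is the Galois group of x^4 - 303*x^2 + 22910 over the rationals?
Gal(K/Q) = V_4 (Klein four-group, Z/2Z × Z/2Z)

f factors as (x^2 - 158)(x^2 - 145), so the splitting field is K = Q(sqrt(158), sqrt(145)). The elements 158, 145, 22910 are all non-squares in Q, so sqrt(158) and sqrt(145) generate independent quadratic extensions. Thus [K:Q] = 4 and Gal(K/Q) is generated by the two order-2 automorphisms sqrt(158) ↦ -sqrt(158) and sqrt(145) ↦ -sqrt(145), giving V_4.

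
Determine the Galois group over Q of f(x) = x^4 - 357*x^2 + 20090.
Gal(K/Q) = V_4 (Klein four-group, Z/2Z × Z/2Z)

f factors as (x^2 - 287)(x^2 - 70), so the splitting field is K = Q(sqrt(287), sqrt(70)). The elements 287, 70, 20090 are all non-squares in Q, so sqrt(287) and sqrt(70) generate independent quadratic extensions. Thus [K:Q] = 4 and Gal(K/Q) is generated by the two order-2 automorphisms sqrt(287) ↦ -sqrt(287) and sqrt(70) ↦ -sqrt(70), giving V_4.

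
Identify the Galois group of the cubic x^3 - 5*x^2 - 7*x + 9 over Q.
Gal(K/Q) = S_3 (symmetric group of order 6)

Compute the discriminant of x^3 + (-5)*x^2 + (-7)*x + (9): Δ = 10580. Since Δ is not a rational square, the Galois group is not contained in A_3; it must be the full S_3 (irreducibility of the cubic rules out anything smaller).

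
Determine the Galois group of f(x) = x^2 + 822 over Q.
Gal(K/Q) = Z/2Z (cyclic of order 2)

x^2 + 822 is irreducible over Q since -822 is not a rational square. The splitting field Q(sqrt(-822)) has degree 2 over Q, and its unique nontrivial automorphism is sqrt(-822) ↦ -sqrt(-822). Hence Gal(Q(sqrt(-822))/Q) = Z/2Z.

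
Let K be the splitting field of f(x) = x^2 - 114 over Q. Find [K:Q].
[K:Q] = 2

The polynomial x^2 - 114 is irreducible over Q since 114 is not a perfect square. Its splitting field is Q(sqrt(114)), which has degree 2 over Q.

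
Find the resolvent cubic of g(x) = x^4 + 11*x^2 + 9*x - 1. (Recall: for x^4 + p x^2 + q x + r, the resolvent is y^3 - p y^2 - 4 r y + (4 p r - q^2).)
h(y) = y^3 - 11*y^2 + 4*y - 125

Identify coefficients: p = 11, q = 9, r = -1.
Plug into h(y) = y^3 - p y^2 - 4 r y + (4 p r - q^2):
  h(y) = y^3 - (11) y^2 - 4*(-1) y + (4*(11)*(-1) - (9)^2)
       = y^3 + (-11) y^2 + (4) y + (-125).
Simplifying: h(y) = y^3 - 11*y^2 + 4*y - 125.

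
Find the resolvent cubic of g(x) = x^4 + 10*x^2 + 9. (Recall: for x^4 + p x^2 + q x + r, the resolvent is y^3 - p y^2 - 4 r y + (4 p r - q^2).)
h(y) = y^3 - 10*y^2 - 36*y + 360

Identify coefficients: p = 10, q = 0, r = 9.
Plug into h(y) = y^3 - p y^2 - 4 r y + (4 p r - q^2):
  h(y) = y^3 - (10) y^2 - 4*(9) y + (4*(10)*(9) - (0)^2)
       = y^3 + (-10) y^2 + (-36) y + (360).
Simplifying: h(y) = y^3 - 10*y^2 - 36*y + 360.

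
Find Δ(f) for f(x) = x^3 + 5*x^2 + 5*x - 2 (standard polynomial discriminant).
Δ = 117

For x^3 + a x^2 + b x + c the discriminant is Δ = 18 a b c - 4 a^3 c + a^2 b^2 - 4 b^3 - 27 c^2.
Plug a = 5, b = 5, c = -2:
  18*(5)*(5)*(-2) - 4*(5)^3*(-2) + (5)^2*(5)^2 - 4*(5)^3 - 27*(-2)^2
  = -900 + (1000) + 625 + (-500) + (-108)
  = 117.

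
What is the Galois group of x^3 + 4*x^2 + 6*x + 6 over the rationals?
Gal(K/Q) = S_3 (symmetric group of order 6)

Compute the discriminant of x^3 + (4)*x^2 + (6)*x + (6): Δ = -204. Since Δ is not a rational square, the Galois group is not contained in A_3; it must be the full S_3 (irreducibility of the cubic rules out anything smaller).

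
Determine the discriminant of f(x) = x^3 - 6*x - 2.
Δ = 756

For x^3 + a x^2 + b x + c the discriminant is Δ = 18 a b c - 4 a^3 c + a^2 b^2 - 4 b^3 - 27 c^2.
Plug a = 0, b = -6, c = -2:
  18*(0)*(-6)*(-2) - 4*(0)^3*(-2) + (0)^2*(-6)^2 - 4*(-6)^3 - 27*(-2)^2
  = 0 + (0) + 0 + (864) + (-108)
  = 756.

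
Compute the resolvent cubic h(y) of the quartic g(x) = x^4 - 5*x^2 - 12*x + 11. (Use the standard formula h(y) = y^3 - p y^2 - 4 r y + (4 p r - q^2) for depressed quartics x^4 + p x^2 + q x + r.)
h(y) = y^3 + 5*y^2 - 44*y - 364

Identify coefficients: p = -5, q = -12, r = 11.
Plug into h(y) = y^3 - p y^2 - 4 r y + (4 p r - q^2):
  h(y) = y^3 - (-5) y^2 - 4*(11) y + (4*(-5)*(11) - (-12)^2)
       = y^3 + (5) y^2 + (-44) y + (-364).
Simplifying: h(y) = y^3 + 5*y^2 - 44*y - 364.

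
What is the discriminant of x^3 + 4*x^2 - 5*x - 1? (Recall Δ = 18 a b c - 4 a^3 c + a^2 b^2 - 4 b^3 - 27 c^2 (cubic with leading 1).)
Δ = 1489

For x^3 + a x^2 + b x + c the discriminant is Δ = 18 a b c - 4 a^3 c + a^2 b^2 - 4 b^3 - 27 c^2.
Plug a = 4, b = -5, c = -1:
  18*(4)*(-5)*(-1) - 4*(4)^3*(-1) + (4)^2*(-5)^2 - 4*(-5)^3 - 27*(-1)^2
  = 360 + (256) + 400 + (500) + (-27)
  = 1489.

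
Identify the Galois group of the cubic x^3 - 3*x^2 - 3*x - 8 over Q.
Gal(K/Q) = S_3 (symmetric group of order 6)

Compute the discriminant of x^3 + (-3)*x^2 + (-3)*x + (-8): Δ = -3699. Since Δ is not a rational square, the Galois group is not contained in A_3; it must be the full S_3 (irreducibility of the cubic rules out anything smaller).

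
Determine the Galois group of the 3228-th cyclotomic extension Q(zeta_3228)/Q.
|Gal(Q(zeta_3228)/Q)| = phi(3228) = 1072; group ≅ (Z/3228Z)^* ≅ Z/2Z × Z/2Z × Z/268Z

The n-th cyclotomic polynomial Φ_3228(x) is the minimal polynomial of zeta_3228 over Q and has degree phi(3228) = 1072. So Q(zeta_3228) is a degree-1072 Galois extension with Galois group (Z/3228Z)^*. By CRT, (Z/3228Z)^* ≅ (Z/4Z)^* × (Z/3Z)^* × (Z/269Z)^*. Each prime-power unit group is (Z/4Z)^* ≅ Z/2Z; (Z/3Z)^* ≅ Z/2Z; (Z/269Z)^* ≅ Z/268Z. Hence Gal(Q(zeta_3228)/Q) ≅ Z/2Z × Z/2Z × Z/268Z.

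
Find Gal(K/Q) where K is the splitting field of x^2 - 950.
Gal(K/Q) = Z/2Z (cyclic of order 2)

x^2 - 950 is irreducible over Q since 950 is not a rational square. The splitting field Q(sqrt(950)) has degree 2 over Q, and its unique nontrivial automorphism is sqrt(950) ↦ -sqrt(950). Hence Gal(Q(sqrt(950))/Q) = Z/2Z.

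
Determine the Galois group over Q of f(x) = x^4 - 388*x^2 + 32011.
Gal(K/Q) = V_4 (Klein four-group, Z/2Z × Z/2Z)

f factors as (x^2 - 269)(x^2 - 119), so the splitting field is K = Q(sqrt(269), sqrt(119)). The elements 269, 119, 32011 are all non-squares in Q, so sqrt(269) and sqrt(119) generate independent quadratic extensions. Thus [K:Q] = 4 and Gal(K/Q) is generated by the two order-2 automorphisms sqrt(269) ↦ -sqrt(269) and sqrt(119) ↦ -sqrt(119), giving V_4.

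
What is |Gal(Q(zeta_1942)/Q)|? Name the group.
|Gal(Q(zeta_1942)/Q)| = phi(1942) = 970; group ≅ (Z/1942Z)^* ≅ Z/970Z

The n-th cyclotomic polynomial Φ_1942(x) is the minimal polynomial of zeta_1942 over Q and has degree phi(1942) = 970. So Q(zeta_1942) is a degree-970 Galois extension with Galois group (Z/1942Z)^*. By CRT, (Z/1942Z)^* ≅ (Z/2Z)^* × (Z/971Z)^*. Each prime-power unit group is (Z/2Z)^* ≅ trivial group (order 1); (Z/971Z)^* ≅ Z/970Z. Hence Gal(Q(zeta_1942)/Q) ≅ Z/970Z.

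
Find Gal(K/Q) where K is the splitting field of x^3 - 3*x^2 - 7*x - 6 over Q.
Gal(K/Q) = S_3 (symmetric group of order 6)

Compute the discriminant of x^3 + (-3)*x^2 + (-7)*x + (-6): Δ = -2075. Since Δ is not a rational square, the Galois group is not contained in A_3; it must be the full S_3 (irreducibility of the cubic rules out anything smaller).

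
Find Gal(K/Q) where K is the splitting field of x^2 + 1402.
Gal(K/Q) = Z/2Z (cyclic of order 2)

x^2 + 1402 is irreducible over Q since -1402 is not a rational square. The splitting field Q(sqrt(-1402)) has degree 2 over Q, and its unique nontrivial automorphism is sqrt(-1402) ↦ -sqrt(-1402). Hence Gal(Q(sqrt(-1402))/Q) = Z/2Z.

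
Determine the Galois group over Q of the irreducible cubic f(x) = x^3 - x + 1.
Gal(K/Q) = S_3 (symmetric group of order 6)

Compute the discriminant of x^3 + (0)*x^2 + (-1)*x + (1): Δ = -23. Since Δ is not a rational square, the Galois group is not contained in A_3; it must be the full S_3 (irreducibility of the cubic rules out anything smaller).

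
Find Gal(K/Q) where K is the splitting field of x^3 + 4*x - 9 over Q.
Gal(K/Q) = S_3 (symmetric group of order 6)

Compute the discriminant of x^3 + (0)*x^2 + (4)*x + (-9): Δ = -2443. Since Δ is not a rational square, the Galois group is not contained in A_3; it must be the full S_3 (irreducibility of the cubic rules out anything smaller).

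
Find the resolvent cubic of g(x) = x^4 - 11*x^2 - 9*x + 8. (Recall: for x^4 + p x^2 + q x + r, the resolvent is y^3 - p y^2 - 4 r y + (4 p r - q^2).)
h(y) = y^3 + 11*y^2 - 32*y - 433

Identify coefficients: p = -11, q = -9, r = 8.
Plug into h(y) = y^3 - p y^2 - 4 r y + (4 p r - q^2):
  h(y) = y^3 - (-11) y^2 - 4*(8) y + (4*(-11)*(8) - (-9)^2)
       = y^3 + (11) y^2 + (-32) y + (-433).
Simplifying: h(y) = y^3 + 11*y^2 - 32*y - 433.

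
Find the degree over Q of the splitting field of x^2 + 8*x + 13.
[K:Q] = 2

The discriminant of x^2 + (8)*x + (13) is b^2 - 4c = 64 - (52) = 12. Since 12 is not a perfect square in Q, the polynomial is irreducible over Q. Its two roots generate a degree-2 extension, so [K:Q] = 2.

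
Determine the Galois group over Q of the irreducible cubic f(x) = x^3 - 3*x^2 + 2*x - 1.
Gal(K/Q) = S_3 (symmetric group of order 6)

Compute the discriminant of x^3 + (-3)*x^2 + (2)*x + (-1): Δ = -23. Since Δ is not a rational square, the Galois group is not contained in A_3; it must be the full S_3 (irreducibility of the cubic rules out anything smaller).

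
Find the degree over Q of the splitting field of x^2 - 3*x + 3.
[K:Q] = 2

The discriminant of x^2 + (-3)*x + (3) is b^2 - 4c = 9 - (12) = -3. Since -3 is not a perfect square in Q, the polynomial is irreducible over Q. Its two roots generate a degree-2 extension, so [K:Q] = 2.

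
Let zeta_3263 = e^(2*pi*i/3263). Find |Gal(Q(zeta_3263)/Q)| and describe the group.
|Gal(Q(zeta_3263)/Q)| = phi(3263) = 3000; group ≅ (Z/3263Z)^* ≅ Z/12Z × Z/250Z

The n-th cyclotomic polynomial Φ_3263(x) is the minimal polynomial of zeta_3263 over Q and has degree phi(3263) = 3000. So Q(zeta_3263) is a degree-3000 Galois extension with Galois group (Z/3263Z)^*. By CRT, (Z/3263Z)^* ≅ (Z/13Z)^* × (Z/251Z)^*. Each prime-power unit group is (Z/13Z)^* ≅ Z/12Z; (Z/251Z)^* ≅ Z/250Z. Hence Gal(Q(zeta_3263)/Q) ≅ Z/12Z × Z/250Z.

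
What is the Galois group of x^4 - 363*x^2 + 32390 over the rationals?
Gal(K/Q) = V_4 (Klein four-group, Z/2Z × Z/2Z)

f factors as (x^2 - 205)(x^2 - 158), so the splitting field is K = Q(sqrt(205), sqrt(158)). The elements 205, 158, 32390 are all non-squares in Q, so sqrt(205) and sqrt(158) generate independent quadratic extensions. Thus [K:Q] = 4 and Gal(K/Q) is generated by the two order-2 automorphisms sqrt(205) ↦ -sqrt(205) and sqrt(158) ↦ -sqrt(158), giving V_4.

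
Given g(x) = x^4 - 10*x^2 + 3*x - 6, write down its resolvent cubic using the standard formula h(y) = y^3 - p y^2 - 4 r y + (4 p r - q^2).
h(y) = y^3 + 10*y^2 + 24*y + 231

Identify coefficients: p = -10, q = 3, r = -6.
Plug into h(y) = y^3 - p y^2 - 4 r y + (4 p r - q^2):
  h(y) = y^3 - (-10) y^2 - 4*(-6) y + (4*(-10)*(-6) - (3)^2)
       = y^3 + (10) y^2 + (24) y + (231).
Simplifying: h(y) = y^3 + 10*y^2 + 24*y + 231.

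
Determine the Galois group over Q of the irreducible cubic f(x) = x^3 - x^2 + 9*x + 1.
Gal(K/Q) = S_3 (symmetric group of order 6)

Compute the discriminant of x^3 + (-1)*x^2 + (9)*x + (1): Δ = -3020. Since Δ is not a rational square, the Galois group is not contained in A_3; it must be the full S_3 (irreducibility of the cubic rules out anything smaller).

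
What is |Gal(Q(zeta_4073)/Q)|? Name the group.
|Gal(Q(zeta_4073)/Q)| = phi(4073) = 4072; group ≅ (Z/4073Z)^* ≅ Z/4072Z

The n-th cyclotomic polynomial Φ_4073(x) is the minimal polynomial of zeta_4073 over Q and has degree phi(4073) = 4072. So Q(zeta_4073) is a degree-4072 Galois extension with Galois group (Z/4073Z)^*. (Z/4073Z)^* is cyclic since 4073 is an odd prime power (or 4). Hence Gal(Q(zeta_4073)/Q) ≅ Z/4072Z.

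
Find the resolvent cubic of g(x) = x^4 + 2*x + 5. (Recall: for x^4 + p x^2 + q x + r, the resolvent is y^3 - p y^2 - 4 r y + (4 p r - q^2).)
h(y) = y^3 - 20*y - 4

Identify coefficients: p = 0, q = 2, r = 5.
Plug into h(y) = y^3 - p y^2 - 4 r y + (4 p r - q^2):
  h(y) = y^3 - (0) y^2 - 4*(5) y + (4*(0)*(5) - (2)^2)
       = y^3 + (0) y^2 + (-20) y + (-4).
Simplifying: h(y) = y^3 - 20*y - 4.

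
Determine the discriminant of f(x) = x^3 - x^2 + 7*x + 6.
Δ = -3027

For x^3 + a x^2 + b x + c the discriminant is Δ = 18 a b c - 4 a^3 c + a^2 b^2 - 4 b^3 - 27 c^2.
Plug a = -1, b = 7, c = 6:
  18*(-1)*(7)*(6) - 4*(-1)^3*(6) + (-1)^2*(7)^2 - 4*(7)^3 - 27*(6)^2
  = -756 + (24) + 49 + (-1372) + (-972)
  = -3027.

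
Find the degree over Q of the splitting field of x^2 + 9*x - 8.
[K:Q] = 2

The discriminant of x^2 + (9)*x + (-8) is b^2 - 4c = 81 - (-32) = 113. Since 113 is not a perfect square in Q, the polynomial is irreducible over Q. Its two roots generate a degree-2 extension, so [K:Q] = 2.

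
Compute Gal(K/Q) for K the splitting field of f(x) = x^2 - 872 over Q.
Gal(K/Q) = Z/2Z (cyclic of order 2)

x^2 - 872 is irreducible over Q since 872 is not a rational square. The splitting field Q(sqrt(872)) has degree 2 over Q, and its unique nontrivial automorphism is sqrt(872) ↦ -sqrt(872). Hence Gal(Q(sqrt(872))/Q) = Z/2Z.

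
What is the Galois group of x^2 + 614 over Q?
Gal(K/Q) = Z/2Z (cyclic of order 2)

x^2 + 614 is irreducible over Q since -614 is not a rational square. The splitting field Q(sqrt(-614)) has degree 2 over Q, and its unique nontrivial automorphism is sqrt(-614) ↦ -sqrt(-614). Hence Gal(Q(sqrt(-614))/Q) = Z/2Z.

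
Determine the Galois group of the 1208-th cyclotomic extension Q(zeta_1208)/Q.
|Gal(Q(zeta_1208)/Q)| = phi(1208) = 600; group ≅ (Z/1208Z)^* ≅ Z/2Z × Z/2Z × Z/150Z

The n-th cyclotomic polynomial Φ_1208(x) is the minimal polynomial of zeta_1208 over Q and has degree phi(1208) = 600. So Q(zeta_1208) is a degree-600 Galois extension with Galois group (Z/1208Z)^*. By CRT, (Z/1208Z)^* ≅ (Z/8Z)^* × (Z/151Z)^*. Each prime-power unit group is (Z/8Z)^* ≅ Z/2Z × Z/2Z; (Z/151Z)^* ≅ Z/150Z. Hence Gal(Q(zeta_1208)/Q) ≅ Z/2Z × Z/2Z × Z/150Z.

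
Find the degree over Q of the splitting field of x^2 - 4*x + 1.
[K:Q] = 2

The discriminant of x^2 + (-4)*x + (1) is b^2 - 4c = 16 - (4) = 12. Since 12 is not a perfect square in Q, the polynomial is irreducible over Q. Its two roots generate a degree-2 extension, so [K:Q] = 2.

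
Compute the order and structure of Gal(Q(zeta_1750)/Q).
|Gal(Q(zeta_1750)/Q)| = phi(1750) = 600; group ≅ (Z/1750Z)^* ≅ Z/6Z × Z/100Z

The n-th cyclotomic polynomial Φ_1750(x) is the minimal polynomial of zeta_1750 over Q and has degree phi(1750) = 600. So Q(zeta_1750) is a degree-600 Galois extension with Galois group (Z/1750Z)^*. By CRT, (Z/1750Z)^* ≅ (Z/2Z)^* × (Z/125Z)^* × (Z/7Z)^*. Each prime-power unit group is (Z/2Z)^* ≅ trivial group (order 1); (Z/125Z)^* ≅ Z/100Z; (Z/7Z)^* ≅ Z/6Z. Hence Gal(Q(zeta_1750)/Q) ≅ Z/6Z × Z/100Z.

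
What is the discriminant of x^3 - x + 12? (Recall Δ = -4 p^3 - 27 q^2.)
Δ = -3884

For a depressed cubic x^3 + p x + q the discriminant is Δ = -4 p^3 - 27 q^2 = -4*(-1)^3 - 27*(12)^2 = 4 - 3888 = -3884.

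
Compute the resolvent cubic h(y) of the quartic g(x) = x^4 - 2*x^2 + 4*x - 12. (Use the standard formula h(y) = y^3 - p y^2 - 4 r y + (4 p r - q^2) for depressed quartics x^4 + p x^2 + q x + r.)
h(y) = y^3 + 2*y^2 + 48*y + 80

Identify coefficients: p = -2, q = 4, r = -12.
Plug into h(y) = y^3 - p y^2 - 4 r y + (4 p r - q^2):
  h(y) = y^3 - (-2) y^2 - 4*(-12) y + (4*(-2)*(-12) - (4)^2)
       = y^3 + (2) y^2 + (48) y + (80).
Simplifying: h(y) = y^3 + 2*y^2 + 48*y + 80.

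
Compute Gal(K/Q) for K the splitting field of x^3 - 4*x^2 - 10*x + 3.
Gal(K/Q) = S_3 (symmetric group of order 6)

Compute the discriminant of x^3 + (-4)*x^2 + (-10)*x + (3): Δ = 8285. Since Δ is not a rational square, the Galois group is not contained in A_3; it must be the full S_3 (irreducibility of the cubic rules out anything smaller).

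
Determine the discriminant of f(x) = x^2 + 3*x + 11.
Δ = -35

For a quadratic a x^2 + b x + c the discriminant is Δ = b^2 - 4ac = (3)^2 - 4*(1)*(11) = 9 - (44) = -35.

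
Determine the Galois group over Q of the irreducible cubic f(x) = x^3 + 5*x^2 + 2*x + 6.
Gal(K/Q) = S_3 (symmetric group of order 6)

Compute the discriminant of x^3 + (5)*x^2 + (2)*x + (6): Δ = -2824. Since Δ is not a rational square, the Galois group is not contained in A_3; it must be the full S_3 (irreducibility of the cubic rules out anything smaller).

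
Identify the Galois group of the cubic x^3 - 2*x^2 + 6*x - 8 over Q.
Gal(K/Q) = S_3 (symmetric group of order 6)

Compute the discriminant of x^3 + (-2)*x^2 + (6)*x + (-8): Δ = -976. Since Δ is not a rational square, the Galois group is not contained in A_3; it must be the full S_3 (irreducibility of the cubic rules out anything smaller).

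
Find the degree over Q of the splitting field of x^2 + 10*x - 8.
[K:Q] = 2

The discriminant of x^2 + (10)*x + (-8) is b^2 - 4c = 100 - (-32) = 132. Since 132 is not a perfect square in Q, the polynomial is irreducible over Q. Its two roots generate a degree-2 extension, so [K:Q] = 2.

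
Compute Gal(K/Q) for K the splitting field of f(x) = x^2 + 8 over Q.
Gal(K/Q) = Z/2Z (cyclic of order 2)

x^2 + 8 is irreducible over Q since -8 is not a rational square. The splitting field Q(sqrt(-8)) has degree 2 over Q, and its unique nontrivial automorphism is sqrt(-8) ↦ -sqrt(-8). Hence Gal(Q(sqrt(-8))/Q) = Z/2Z.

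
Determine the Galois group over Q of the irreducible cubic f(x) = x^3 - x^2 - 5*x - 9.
Gal(K/Q) = S_3 (symmetric group of order 6)

Compute the discriminant of x^3 + (-1)*x^2 + (-5)*x + (-9): Δ = -2508. Since Δ is not a rational square, the Galois group is not contained in A_3; it must be the full S_3 (irreducibility of the cubic rules out anything smaller).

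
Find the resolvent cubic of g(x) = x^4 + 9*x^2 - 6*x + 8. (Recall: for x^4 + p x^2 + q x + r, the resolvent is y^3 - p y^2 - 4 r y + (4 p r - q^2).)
h(y) = y^3 - 9*y^2 - 32*y + 252

Identify coefficients: p = 9, q = -6, r = 8.
Plug into h(y) = y^3 - p y^2 - 4 r y + (4 p r - q^2):
  h(y) = y^3 - (9) y^2 - 4*(8) y + (4*(9)*(8) - (-6)^2)
       = y^3 + (-9) y^2 + (-32) y + (252).
Simplifying: h(y) = y^3 - 9*y^2 - 32*y + 252.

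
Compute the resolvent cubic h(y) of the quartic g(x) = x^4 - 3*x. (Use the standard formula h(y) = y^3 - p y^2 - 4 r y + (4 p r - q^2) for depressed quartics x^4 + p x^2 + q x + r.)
h(y) = y^3 - 9

Identify coefficients: p = 0, q = -3, r = 0.
Plug into h(y) = y^3 - p y^2 - 4 r y + (4 p r - q^2):
  h(y) = y^3 - (0) y^2 - 4*(0) y + (4*(0)*(0) - (-3)^2)
       = y^3 + (0) y^2 + (0) y + (-9).
Simplifying: h(y) = y^3 - 9.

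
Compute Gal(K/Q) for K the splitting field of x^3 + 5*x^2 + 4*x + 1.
Gal(K/Q) = S_3 (symmetric group of order 6)

Compute the discriminant of x^3 + (5)*x^2 + (4)*x + (1): Δ = -23. Since Δ is not a rational square, the Galois group is not contained in A_3; it must be the full S_3 (irreducibility of the cubic rules out anything smaller).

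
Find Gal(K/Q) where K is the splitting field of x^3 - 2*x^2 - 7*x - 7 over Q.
Gal(K/Q) = S_3 (symmetric group of order 6)

Compute the discriminant of x^3 + (-2)*x^2 + (-7)*x + (-7): Δ = -1743. Since Δ is not a rational square, the Galois group is not contained in A_3; it must be the full S_3 (irreducibility of the cubic rules out anything smaller).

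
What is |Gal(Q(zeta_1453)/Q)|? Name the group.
|Gal(Q(zeta_1453)/Q)| = phi(1453) = 1452; group ≅ (Z/1453Z)^* ≅ Z/1452Z

The n-th cyclotomic polynomial Φ_1453(x) is the minimal polynomial of zeta_1453 over Q and has degree phi(1453) = 1452. So Q(zeta_1453) is a degree-1452 Galois extension with Galois group (Z/1453Z)^*. (Z/1453Z)^* is cyclic since 1453 is an odd prime power (or 4). Hence Gal(Q(zeta_1453)/Q) ≅ Z/1452Z.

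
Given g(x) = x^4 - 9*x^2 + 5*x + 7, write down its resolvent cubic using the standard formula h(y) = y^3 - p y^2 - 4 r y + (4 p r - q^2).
h(y) = y^3 + 9*y^2 - 28*y - 277

Identify coefficients: p = -9, q = 5, r = 7.
Plug into h(y) = y^3 - p y^2 - 4 r y + (4 p r - q^2):
  h(y) = y^3 - (-9) y^2 - 4*(7) y + (4*(-9)*(7) - (5)^2)
       = y^3 + (9) y^2 + (-28) y + (-277).
Simplifying: h(y) = y^3 + 9*y^2 - 28*y - 277.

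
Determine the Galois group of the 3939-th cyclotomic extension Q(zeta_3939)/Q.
|Gal(Q(zeta_3939)/Q)| = phi(3939) = 2400; group ≅ (Z/3939Z)^* ≅ Z/2Z × Z/12Z × Z/100Z

The n-th cyclotomic polynomial Φ_3939(x) is the minimal polynomial of zeta_3939 over Q and has degree phi(3939) = 2400. So Q(zeta_3939) is a degree-2400 Galois extension with Galois group (Z/3939Z)^*. By CRT, (Z/3939Z)^* ≅ (Z/3Z)^* × (Z/13Z)^* × (Z/101Z)^*. Each prime-power unit group is (Z/3Z)^* ≅ Z/2Z; (Z/13Z)^* ≅ Z/12Z; (Z/101Z)^* ≅ Z/100Z. Hence Gal(Q(zeta_3939)/Q) ≅ Z/2Z × Z/12Z × Z/100Z.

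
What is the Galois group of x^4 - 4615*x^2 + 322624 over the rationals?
Gal(K/Q) = Z/2Z (cyclic of order 2)

f factors as (x^2 - 71)(x^2 - 4544), so the splitting field is K = Q(sqrt(71), sqrt(4544)). The squarefree part of 71 is 71 and the squarefree part of 4544 is also 71, so sqrt(71) and sqrt(4544) are both rational multiples of sqrt(71). Hence Q(sqrt(71)) = Q(sqrt(4544)) = Q(sqrt(71)), and the splitting field collapses to a single degree-2 extension with Galois group Z/2Z.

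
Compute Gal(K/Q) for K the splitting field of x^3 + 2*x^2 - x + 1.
Gal(K/Q) = S_3 (symmetric group of order 6)

Compute the discriminant of x^3 + (2)*x^2 + (-1)*x + (1): Δ = -87. Since Δ is not a rational square, the Galois group is not contained in A_3; it must be the full S_3 (irreducibility of the cubic rules out anything smaller).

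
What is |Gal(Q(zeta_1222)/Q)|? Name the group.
|Gal(Q(zeta_1222)/Q)| = phi(1222) = 552; group ≅ (Z/1222Z)^* ≅ Z/12Z × Z/46Z

The n-th cyclotomic polynomial Φ_1222(x) is the minimal polynomial of zeta_1222 over Q and has degree phi(1222) = 552. So Q(zeta_1222) is a degree-552 Galois extension with Galois group (Z/1222Z)^*. By CRT, (Z/1222Z)^* ≅ (Z/2Z)^* × (Z/13Z)^* × (Z/47Z)^*. Each prime-power unit group is (Z/2Z)^* ≅ trivial group (order 1); (Z/13Z)^* ≅ Z/12Z; (Z/47Z)^* ≅ Z/46Z. Hence Gal(Q(zeta_1222)/Q) ≅ Z/12Z × Z/46Z.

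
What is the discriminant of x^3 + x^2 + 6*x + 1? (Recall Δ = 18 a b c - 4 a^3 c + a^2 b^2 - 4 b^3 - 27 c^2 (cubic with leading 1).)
Δ = -751

For x^3 + a x^2 + b x + c the discriminant is Δ = 18 a b c - 4 a^3 c + a^2 b^2 - 4 b^3 - 27 c^2.
Plug a = 1, b = 6, c = 1:
  18*(1)*(6)*(1) - 4*(1)^3*(1) + (1)^2*(6)^2 - 4*(6)^3 - 27*(1)^2
  = 108 + (-4) + 36 + (-864) + (-27)
  = -751.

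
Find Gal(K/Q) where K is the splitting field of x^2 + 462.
Gal(K/Q) = Z/2Z (cyclic of order 2)

x^2 + 462 is irreducible over Q since -462 is not a rational square. The splitting field Q(sqrt(-462)) has degree 2 over Q, and its unique nontrivial automorphism is sqrt(-462) ↦ -sqrt(-462). Hence Gal(Q(sqrt(-462))/Q) = Z/2Z.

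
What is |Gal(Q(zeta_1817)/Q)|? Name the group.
|Gal(Q(zeta_1817)/Q)| = phi(1817) = 1716; group ≅ (Z/1817Z)^* ≅ Z/22Z × Z/78Z

The n-th cyclotomic polynomial Φ_1817(x) is the minimal polynomial of zeta_1817 over Q and has degree phi(1817) = 1716. So Q(zeta_1817) is a degree-1716 Galois extension with Galois group (Z/1817Z)^*. By CRT, (Z/1817Z)^* ≅ (Z/23Z)^* × (Z/79Z)^*. Each prime-power unit group is (Z/23Z)^* ≅ Z/22Z; (Z/79Z)^* ≅ Z/78Z. Hence Gal(Q(zeta_1817)/Q) ≅ Z/22Z × Z/78Z.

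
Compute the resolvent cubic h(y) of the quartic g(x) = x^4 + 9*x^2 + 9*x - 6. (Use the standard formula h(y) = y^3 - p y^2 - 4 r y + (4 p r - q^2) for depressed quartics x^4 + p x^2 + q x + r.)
h(y) = y^3 - 9*y^2 + 24*y - 297

Identify coefficients: p = 9, q = 9, r = -6.
Plug into h(y) = y^3 - p y^2 - 4 r y + (4 p r - q^2):
  h(y) = y^3 - (9) y^2 - 4*(-6) y + (4*(9)*(-6) - (9)^2)
       = y^3 + (-9) y^2 + (24) y + (-297).
Simplifying: h(y) = y^3 - 9*y^2 + 24*y - 297.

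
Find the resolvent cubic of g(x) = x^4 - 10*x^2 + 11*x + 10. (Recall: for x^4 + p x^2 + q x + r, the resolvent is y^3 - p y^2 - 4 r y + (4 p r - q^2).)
h(y) = y^3 + 10*y^2 - 40*y - 521

Identify coefficients: p = -10, q = 11, r = 10.
Plug into h(y) = y^3 - p y^2 - 4 r y + (4 p r - q^2):
  h(y) = y^3 - (-10) y^2 - 4*(10) y + (4*(-10)*(10) - (11)^2)
       = y^3 + (10) y^2 + (-40) y + (-521).
Simplifying: h(y) = y^3 + 10*y^2 - 40*y - 521.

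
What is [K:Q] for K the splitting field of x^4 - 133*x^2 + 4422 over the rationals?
[K:Q] = 4

f factors as (x^2 - 66)(x^2 - 67); the splitting field is K = Q(sqrt(66), sqrt(67)). Since 66, 67, and 4422 are all non-squares in Q, the three subfields Q(sqrt(66)), Q(sqrt(67)), Q(sqrt(4422)) are distinct degree-2 extensions, so [K:Q] = 4 (Klein four Galois group).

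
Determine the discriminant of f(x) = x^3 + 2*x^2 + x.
Δ = 0

For x^3 + a x^2 + b x + c the discriminant is Δ = 18 a b c - 4 a^3 c + a^2 b^2 - 4 b^3 - 27 c^2.
Plug a = 2, b = 1, c = 0:
  18*(2)*(1)*(0) - 4*(2)^3*(0) + (2)^2*(1)^2 - 4*(1)^3 - 27*(0)^2
  = 0 + (0) + 4 + (-4) + (0)
  = 0.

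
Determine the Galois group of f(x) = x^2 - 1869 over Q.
Gal(K/Q) = Z/2Z (cyclic of order 2)

x^2 - 1869 is irreducible over Q since 1869 is not a rational square. The splitting field Q(sqrt(1869)) has degree 2 over Q, and its unique nontrivial automorphism is sqrt(1869) ↦ -sqrt(1869). Hence Gal(Q(sqrt(1869))/Q) = Z/2Z.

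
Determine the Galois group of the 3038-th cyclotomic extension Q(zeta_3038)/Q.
|Gal(Q(zeta_3038)/Q)| = phi(3038) = 1260; group ≅ (Z/3038Z)^* ≅ Z/30Z × Z/42Z

The n-th cyclotomic polynomial Φ_3038(x) is the minimal polynomial of zeta_3038 over Q and has degree phi(3038) = 1260. So Q(zeta_3038) is a degree-1260 Galois extension with Galois group (Z/3038Z)^*. By CRT, (Z/3038Z)^* ≅ (Z/2Z)^* × (Z/49Z)^* × (Z/31Z)^*. Each prime-power unit group is (Z/2Z)^* ≅ trivial group (order 1); (Z/49Z)^* ≅ Z/42Z; (Z/31Z)^* ≅ Z/30Z. Hence Gal(Q(zeta_3038)/Q) ≅ Z/30Z × Z/42Z.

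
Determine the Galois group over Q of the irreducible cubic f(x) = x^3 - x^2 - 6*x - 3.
Gal(K/Q) = S_3 (symmetric group of order 6)

Compute the discriminant of x^3 + (-1)*x^2 + (-6)*x + (-3): Δ = 321. Since Δ is not a rational square, the Galois group is not contained in A_3; it must be the full S_3 (irreducibility of the cubic rules out anything smaller).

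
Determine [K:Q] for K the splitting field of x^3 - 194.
[K:Q] = 6

x^3 - 194 has one real root r = 194^(1/3) and two complex roots r*zeta_3, r*zeta_3^2 where zeta_3 = e^(2*pi*i/3). The splitting field is Q(r, zeta_3). [Q(r):Q] = 3 and [Q(zeta_3):Q] = 2 with gcd = 1, so [Q(r, zeta_3):Q] = 3 * 2 = 6.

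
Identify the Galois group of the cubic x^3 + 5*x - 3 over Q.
Gal(K/Q) = S_3 (symmetric group of order 6)

Compute the discriminant of x^3 + (0)*x^2 + (5)*x + (-3): Δ = -743. Since Δ is not a rational square, the Galois group is not contained in A_3; it must be the full S_3 (irreducibility of the cubic rules out anything smaller).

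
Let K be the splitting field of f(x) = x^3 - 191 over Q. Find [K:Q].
[K:Q] = 6

x^3 - 191 has one real root r = 191^(1/3) and two complex roots r*zeta_3, r*zeta_3^2 where zeta_3 = e^(2*pi*i/3). The splitting field is Q(r, zeta_3). [Q(r):Q] = 3 and [Q(zeta_3):Q] = 2 with gcd = 1, so [Q(r, zeta_3):Q] = 3 * 2 = 6.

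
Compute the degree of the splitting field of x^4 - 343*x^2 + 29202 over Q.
[K:Q] = 4

f factors as (x^2 - 157)(x^2 - 186); the splitting field is K = Q(sqrt(157), sqrt(186)). Since 157, 186, and 29202 are all non-squares in Q, the three subfields Q(sqrt(157)), Q(sqrt(186)), Q(sqrt(29202)) are distinct degree-2 extensions, so [K:Q] = 4 (Klein four Galois group).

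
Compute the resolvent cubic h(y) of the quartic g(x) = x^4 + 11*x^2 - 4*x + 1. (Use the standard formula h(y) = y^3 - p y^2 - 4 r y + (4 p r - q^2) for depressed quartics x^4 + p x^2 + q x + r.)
h(y) = y^3 - 11*y^2 - 4*y + 28

Identify coefficients: p = 11, q = -4, r = 1.
Plug into h(y) = y^3 - p y^2 - 4 r y + (4 p r - q^2):
  h(y) = y^3 - (11) y^2 - 4*(1) y + (4*(11)*(1) - (-4)^2)
       = y^3 + (-11) y^2 + (-4) y + (28).
Simplifying: h(y) = y^3 - 11*y^2 - 4*y + 28.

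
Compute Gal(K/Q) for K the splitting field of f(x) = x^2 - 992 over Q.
Gal(K/Q) = Z/2Z (cyclic of order 2)

x^2 - 992 is irreducible over Q since 992 is not a rational square. The splitting field Q(sqrt(992)) has degree 2 over Q, and its unique nontrivial automorphism is sqrt(992) ↦ -sqrt(992). Hence Gal(Q(sqrt(992))/Q) = Z/2Z.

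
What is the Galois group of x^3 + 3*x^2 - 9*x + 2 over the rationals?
Gal(K/Q) = S_3 (symmetric group of order 6)

Compute the discriminant of x^3 + (3)*x^2 + (-9)*x + (2): Δ = 2349. Since Δ is not a rational square, the Galois group is not contained in A_3; it must be the full S_3 (irreducibility of the cubic rules out anything smaller).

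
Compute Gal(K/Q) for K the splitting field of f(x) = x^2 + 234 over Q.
Gal(K/Q) = Z/2Z (cyclic of order 2)

x^2 + 234 is irreducible over Q since -234 is not a rational square. The splitting field Q(sqrt(-234)) has degree 2 over Q, and its unique nontrivial automorphism is sqrt(-234) ↦ -sqrt(-234). Hence Gal(Q(sqrt(-234))/Q) = Z/2Z.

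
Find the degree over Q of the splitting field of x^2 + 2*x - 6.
[K:Q] = 2

The discriminant of x^2 + (2)*x + (-6) is b^2 - 4c = 4 - (-24) = 28. Since 28 is not a perfect square in Q, the polynomial is irreducible over Q. Its two roots generate a degree-2 extension, so [K:Q] = 2.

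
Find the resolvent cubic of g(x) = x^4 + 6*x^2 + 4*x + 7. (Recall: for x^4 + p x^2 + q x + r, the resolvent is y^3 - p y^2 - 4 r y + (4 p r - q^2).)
h(y) = y^3 - 6*y^2 - 28*y + 152

Identify coefficients: p = 6, q = 4, r = 7.
Plug into h(y) = y^3 - p y^2 - 4 r y + (4 p r - q^2):
  h(y) = y^3 - (6) y^2 - 4*(7) y + (4*(6)*(7) - (4)^2)
       = y^3 + (-6) y^2 + (-28) y + (152).
Simplifying: h(y) = y^3 - 6*y^2 - 28*y + 152.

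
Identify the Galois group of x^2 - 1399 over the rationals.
Gal(K/Q) = Z/2Z (cyclic of order 2)

x^2 - 1399 is irreducible over Q since 1399 is not a rational square. The splitting field Q(sqrt(1399)) has degree 2 over Q, and its unique nontrivial automorphism is sqrt(1399) ↦ -sqrt(1399). Hence Gal(Q(sqrt(1399))/Q) = Z/2Z.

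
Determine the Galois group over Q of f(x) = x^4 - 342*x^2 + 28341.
Gal(K/Q) = V_4 (Klein four-group, Z/2Z × Z/2Z)

f factors as (x^2 - 201)(x^2 - 141), so the splitting field is K = Q(sqrt(201), sqrt(141)). The elements 201, 141, 28341 are all non-squares in Q, so sqrt(201) and sqrt(141) generate independent quadratic extensions. Thus [K:Q] = 4 and Gal(K/Q) is generated by the two order-2 automorphisms sqrt(201) ↦ -sqrt(201) and sqrt(141) ↦ -sqrt(141), giving V_4.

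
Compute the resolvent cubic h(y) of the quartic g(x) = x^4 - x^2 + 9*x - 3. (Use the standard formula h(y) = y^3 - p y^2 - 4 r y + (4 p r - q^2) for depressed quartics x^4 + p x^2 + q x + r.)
h(y) = y^3 + y^2 + 12*y - 69

Identify coefficients: p = -1, q = 9, r = -3.
Plug into h(y) = y^3 - p y^2 - 4 r y + (4 p r - q^2):
  h(y) = y^3 - (-1) y^2 - 4*(-3) y + (4*(-1)*(-3) - (9)^2)
       = y^3 + (1) y^2 + (12) y + (-69).
Simplifying: h(y) = y^3 + y^2 + 12*y - 69.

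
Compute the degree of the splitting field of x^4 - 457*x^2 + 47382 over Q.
[K:Q] = 4

f factors as (x^2 - 159)(x^2 - 298); the splitting field is K = Q(sqrt(159), sqrt(298)). Since 159, 298, and 47382 are all non-squares in Q, the three subfields Q(sqrt(159)), Q(sqrt(298)), Q(sqrt(47382)) are distinct degree-2 extensions, so [K:Q] = 4 (Klein four Galois group).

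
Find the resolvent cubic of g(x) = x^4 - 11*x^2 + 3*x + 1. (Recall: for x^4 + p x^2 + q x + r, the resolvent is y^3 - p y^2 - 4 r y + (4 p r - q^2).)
h(y) = y^3 + 11*y^2 - 4*y - 53

Identify coefficients: p = -11, q = 3, r = 1.
Plug into h(y) = y^3 - p y^2 - 4 r y + (4 p r - q^2):
  h(y) = y^3 - (-11) y^2 - 4*(1) y + (4*(-11)*(1) - (3)^2)
       = y^3 + (11) y^2 + (-4) y + (-53).
Simplifying: h(y) = y^3 + 11*y^2 - 4*y - 53.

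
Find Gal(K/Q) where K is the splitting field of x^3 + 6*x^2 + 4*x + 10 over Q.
Gal(K/Q) = S_3 (symmetric group of order 6)

Compute the discriminant of x^3 + (6)*x^2 + (4)*x + (10): Δ = -6700. Since Δ is not a rational square, the Galois group is not contained in A_3; it must be the full S_3 (irreducibility of the cubic rules out anything smaller).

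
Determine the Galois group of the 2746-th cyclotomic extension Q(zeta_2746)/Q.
|Gal(Q(zeta_2746)/Q)| = phi(2746) = 1372; group ≅ (Z/2746Z)^* ≅ Z/1372Z

The n-th cyclotomic polynomial Φ_2746(x) is the minimal polynomial of zeta_2746 over Q and has degree phi(2746) = 1372. So Q(zeta_2746) is a degree-1372 Galois extension with Galois group (Z/2746Z)^*. By CRT, (Z/2746Z)^* ≅ (Z/2Z)^* × (Z/1373Z)^*. Each prime-power unit group is (Z/2Z)^* ≅ trivial group (order 1); (Z/1373Z)^* ≅ Z/1372Z. Hence Gal(Q(zeta_2746)/Q) ≅ Z/1372Z.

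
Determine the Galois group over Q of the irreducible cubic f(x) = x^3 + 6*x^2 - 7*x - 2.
Gal(K/Q) = S_3 (symmetric group of order 6)

Compute the discriminant of x^3 + (6)*x^2 + (-7)*x + (-2): Δ = 6268. Since Δ is not a rational square, the Galois group is not contained in A_3; it must be the full S_3 (irreducibility of the cubic rules out anything smaller).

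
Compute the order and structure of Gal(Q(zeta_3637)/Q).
|Gal(Q(zeta_3637)/Q)| = phi(3637) = 3636; group ≅ (Z/3637Z)^* ≅ Z/3636Z

The n-th cyclotomic polynomial Φ_3637(x) is the minimal polynomial of zeta_3637 over Q and has degree phi(3637) = 3636. So Q(zeta_3637) is a degree-3636 Galois extension with Galois group (Z/3637Z)^*. (Z/3637Z)^* is cyclic since 3637 is an odd prime power (or 4). Hence Gal(Q(zeta_3637)/Q) ≅ Z/3636Z.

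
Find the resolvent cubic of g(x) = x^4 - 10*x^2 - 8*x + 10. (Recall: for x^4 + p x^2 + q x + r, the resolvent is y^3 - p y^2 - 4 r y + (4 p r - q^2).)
h(y) = y^3 + 10*y^2 - 40*y - 464

Identify coefficients: p = -10, q = -8, r = 10.
Plug into h(y) = y^3 - p y^2 - 4 r y + (4 p r - q^2):
  h(y) = y^3 - (-10) y^2 - 4*(10) y + (4*(-10)*(10) - (-8)^2)
       = y^3 + (10) y^2 + (-40) y + (-464).
Simplifying: h(y) = y^3 + 10*y^2 - 40*y - 464.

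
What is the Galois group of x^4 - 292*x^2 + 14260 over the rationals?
Gal(K/Q) = V_4 (Klein four-group, Z/2Z × Z/2Z)

f factors as (x^2 - 230)(x^2 - 62), so the splitting field is K = Q(sqrt(230), sqrt(62)). The elements 230, 62, 14260 are all non-squares in Q, so sqrt(230) and sqrt(62) generate independent quadratic extensions. Thus [K:Q] = 4 and Gal(K/Q) is generated by the two order-2 automorphisms sqrt(230) ↦ -sqrt(230) and sqrt(62) ↦ -sqrt(62), giving V_4.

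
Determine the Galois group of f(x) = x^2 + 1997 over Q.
Gal(K/Q) = Z/2Z (cyclic of order 2)

x^2 + 1997 is irreducible over Q since -1997 is not a rational square. The splitting field Q(sqrt(-1997)) has degree 2 over Q, and its unique nontrivial automorphism is sqrt(-1997) ↦ -sqrt(-1997). Hence Gal(Q(sqrt(-1997))/Q) = Z/2Z.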